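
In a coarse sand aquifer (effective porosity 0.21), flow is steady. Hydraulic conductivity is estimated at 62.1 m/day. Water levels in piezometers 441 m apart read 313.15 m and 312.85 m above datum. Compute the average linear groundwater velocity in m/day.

0.201

Hydraulic gradient i = (313.15 − 312.85) / 441 = 0.3 / 441 = 0.0006803.
Darcy flux q = K · i = 62.10 × 0.0006803 = 0.04224 m/day.
Seepage velocity v = q / n_e = 0.04224 / 0.21 = 0.2012 m/day.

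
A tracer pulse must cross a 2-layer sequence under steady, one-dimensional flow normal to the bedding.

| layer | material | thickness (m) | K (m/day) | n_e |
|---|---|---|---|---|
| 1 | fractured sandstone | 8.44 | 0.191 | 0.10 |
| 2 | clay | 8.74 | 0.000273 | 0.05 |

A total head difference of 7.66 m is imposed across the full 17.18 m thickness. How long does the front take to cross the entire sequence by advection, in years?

With flow normal to the layers, continuity requires the same specific discharge q through every layer.
Σ(b_i/K_i) = 8.44/0.191 + 8.74/0.000273 = 32059 d.
q = Δh / Σ(b_i/K_i) = 7.66 / 32059 = 0.0002389 m/day.
In each layer the seepage velocity is v_i = q/n_i, so the layer transit time is t_i = b_i·n_i / q:
  layer 1 (fractured sandstone): t_1 = 8.44 × 0.10 / 0.0002389 = 3532 d
  layer 2 (clay): t_2 = 8.74 × 0.05 / 0.0002389 = 1829 d
Total t = Σ t_i = 5361 days = 14.68 years.

14.7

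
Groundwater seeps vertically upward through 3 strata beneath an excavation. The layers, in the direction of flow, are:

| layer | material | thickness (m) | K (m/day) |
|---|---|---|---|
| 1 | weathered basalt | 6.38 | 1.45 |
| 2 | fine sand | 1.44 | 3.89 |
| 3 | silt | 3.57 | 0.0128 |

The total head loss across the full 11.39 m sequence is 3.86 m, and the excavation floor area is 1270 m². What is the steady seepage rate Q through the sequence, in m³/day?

Flow is perpendicular to layering, so the layers act in series and the equivalent K is the thickness-weighted harmonic mean.
Total thickness L = 6.38 + 1.44 + 3.57 = 11.39 m.
Σ(b_i/K_i) = 6.38/1.45 + 1.44/3.89 + 3.57/0.0128 = 283.7 d.
K_eq = L / Σ(b_i/K_i) = 11.39 / 283.7 = 0.04015 m/day.
Q = K_eq · A · (Δh/L) = 0.04015 × 1270 × (3.86/11.39) = 17.28 m³/day.

17.3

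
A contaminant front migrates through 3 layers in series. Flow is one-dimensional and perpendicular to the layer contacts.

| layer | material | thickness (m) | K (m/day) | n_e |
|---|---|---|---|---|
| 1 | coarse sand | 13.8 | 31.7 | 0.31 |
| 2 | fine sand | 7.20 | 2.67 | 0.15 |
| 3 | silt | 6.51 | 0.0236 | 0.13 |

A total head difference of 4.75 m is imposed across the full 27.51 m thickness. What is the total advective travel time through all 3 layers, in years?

With flow normal to the layers, continuity requires the same specific discharge q through every layer.
Σ(b_i/K_i) = 13.8/31.7 + 7.20/2.67 + 6.51/0.0236 = 279.0 d.
q = Δh / Σ(b_i/K_i) = 4.75 / 279.0 = 0.01703 m/day.
In each layer the seepage velocity is v_i = q/n_i, so the layer transit time is t_i = b_i·n_i / q:
  layer 1 (coarse sand): t_1 = 13.8 × 0.31 / 0.01703 = 251.3 d
  layer 2 (fine sand): t_2 = 7.20 × 0.15 / 0.01703 = 63.43 d
  layer 3 (silt): t_3 = 6.51 × 0.13 / 0.01703 = 49.71 d
Total t = Σ t_i = 364.4 days = 0.9977 years.

0.998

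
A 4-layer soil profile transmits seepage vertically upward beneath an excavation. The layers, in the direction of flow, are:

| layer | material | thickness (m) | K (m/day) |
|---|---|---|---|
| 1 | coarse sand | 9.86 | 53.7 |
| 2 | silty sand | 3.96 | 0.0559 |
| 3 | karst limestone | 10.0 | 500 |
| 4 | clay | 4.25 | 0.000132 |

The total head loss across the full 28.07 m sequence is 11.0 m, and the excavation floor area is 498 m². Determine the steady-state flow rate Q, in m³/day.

0.170

Flow is perpendicular to layering, so the layers act in series and the equivalent K is the thickness-weighted harmonic mean.
Total thickness L = 9.86 + 3.96 + 10.0 + 4.25 = 28.07 m.
Σ(b_i/K_i) = 9.86/53.7 + 3.96/0.0559 + 10.0/500 + 4.25/0.000132 = 32268 d.
K_eq = L / Σ(b_i/K_i) = 28.07 / 32268 = 0.0008699 m/day.
Q = K_eq · A · (Δh/L) = 0.0008699 × 498 × (11.0/28.07) = 0.1698 m³/day.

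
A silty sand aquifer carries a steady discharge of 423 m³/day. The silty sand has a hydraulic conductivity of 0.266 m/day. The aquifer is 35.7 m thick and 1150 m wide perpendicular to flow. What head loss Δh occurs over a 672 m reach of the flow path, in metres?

Cross-sectional area A = 1150 × 35.7 = 41055 m².
From Q = K·A·i, i = Q / (K·A) = 423 / (0.2660 × 41055) = 0.03873.
Head loss Δh = i · L = 0.03873 × 672 = 26.03 m.

26.0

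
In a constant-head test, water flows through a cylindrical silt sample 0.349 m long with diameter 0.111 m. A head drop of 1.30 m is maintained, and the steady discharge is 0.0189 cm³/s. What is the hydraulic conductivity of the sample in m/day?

0.0453

Cross-sectional area A = π·(d/2)² = π × (0.111/2)² = 0.009677 m².
Convert discharge: 0.0189 cm³/s = 1.890e-08 m³/s.
Darcy's law rearranged: K = Q·L / (A·Δh) = 1.890e-08 × 0.349 / (0.009677 × 1.30) = 5.243e-07 m/s = 0.04530 m/day.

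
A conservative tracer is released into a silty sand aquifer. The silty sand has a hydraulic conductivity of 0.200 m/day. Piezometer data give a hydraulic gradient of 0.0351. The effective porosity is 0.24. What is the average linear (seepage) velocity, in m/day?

Hydraulic gradient i = 0.0351.
Darcy flux q = K · i = 0.2000 × 0.03510 = 0.007020 m/day.
Seepage velocity v = q / n_e = 0.007020 / 0.24 = 0.02925 m/day.

0.0293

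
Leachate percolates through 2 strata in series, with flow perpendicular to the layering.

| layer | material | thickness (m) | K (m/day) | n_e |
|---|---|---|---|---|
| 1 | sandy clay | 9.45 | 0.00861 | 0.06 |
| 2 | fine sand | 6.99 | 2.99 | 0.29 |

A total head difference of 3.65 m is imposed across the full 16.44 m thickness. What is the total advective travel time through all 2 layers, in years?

With flow normal to the layers, continuity requires the same specific discharge q through every layer.
Σ(b_i/K_i) = 9.45/0.00861 + 6.99/2.99 = 1100 d.
q = Δh / Σ(b_i/K_i) = 3.65 / 1100 = 0.003318 m/day.
In each layer the seepage velocity is v_i = q/n_i, so the layer transit time is t_i = b_i·n_i / q:
  layer 1 (sandy clay): t_1 = 9.45 × 0.06 / 0.003318 = 170.9 d
  layer 2 (fine sand): t_2 = 6.99 × 0.29 / 0.003318 = 610.9 d
Total t = Σ t_i = 781.7 days = 2.140 years.

2.14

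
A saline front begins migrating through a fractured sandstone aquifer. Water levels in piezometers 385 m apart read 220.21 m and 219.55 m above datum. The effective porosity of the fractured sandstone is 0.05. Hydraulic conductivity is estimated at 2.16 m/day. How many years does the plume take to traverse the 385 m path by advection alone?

14.2

Hydraulic gradient i = (220.21 − 219.55) / 385 = 0.66 / 385 = 0.001714.
Darcy flux q = K · i = 2.160 × 0.001714 = 0.003703 m/day.
Seepage velocity v = q / n_e = 0.003703 / 0.05 = 0.07406 m/day.
Travel time t = L / v = 385 / 0.07406 = 5199 days = 14.23 years.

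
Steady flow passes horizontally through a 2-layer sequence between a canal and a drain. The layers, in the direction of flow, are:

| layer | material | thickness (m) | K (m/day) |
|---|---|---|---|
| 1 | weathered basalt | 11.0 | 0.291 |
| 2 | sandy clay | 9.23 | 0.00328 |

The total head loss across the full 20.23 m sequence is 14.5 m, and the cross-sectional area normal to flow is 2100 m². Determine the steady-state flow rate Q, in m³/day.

Flow is perpendicular to layering, so the layers act in series and the equivalent K is the thickness-weighted harmonic mean.
Total thickness L = 11.0 + 9.23 = 20.23 m.
Σ(b_i/K_i) = 11.0/0.291 + 9.23/0.00328 = 2852 d.
K_eq = L / Σ(b_i/K_i) = 20.23 / 2852 = 0.007094 m/day.
Q = K_eq · A · (Δh/L) = 0.007094 × 2100 × (14.5/20.23) = 10.68 m³/day.

10.7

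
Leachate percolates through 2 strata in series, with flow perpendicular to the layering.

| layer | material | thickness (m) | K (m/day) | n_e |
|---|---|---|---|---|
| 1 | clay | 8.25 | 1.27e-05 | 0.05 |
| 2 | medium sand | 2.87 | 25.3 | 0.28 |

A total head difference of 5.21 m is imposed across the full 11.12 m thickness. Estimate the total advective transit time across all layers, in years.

With flow normal to the layers, continuity requires the same specific discharge q through every layer.
Σ(b_i/K_i) = 8.25/1.27e-05 + 2.87/25.3 = 6.496e+05 d.
q = Δh / Σ(b_i/K_i) = 5.21 / 6.496e+05 = 8.020e-06 m/day.
In each layer the seepage velocity is v_i = q/n_i, so the layer transit time is t_i = b_i·n_i / q:
  layer 1 (clay): t_1 = 8.25 × 0.05 / 8.020e-06 = 51432 d
  layer 2 (medium sand): t_2 = 2.87 × 0.28 / 8.020e-06 = 1.002e+05 d
Total t = Σ t_i = 1.516e+05 days = 415.1 years.

415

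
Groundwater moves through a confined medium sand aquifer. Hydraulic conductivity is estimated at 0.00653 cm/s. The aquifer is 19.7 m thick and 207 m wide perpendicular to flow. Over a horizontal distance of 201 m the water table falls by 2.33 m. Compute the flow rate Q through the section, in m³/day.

267

Convert K: 0.00653 cm/s × 864 = 5.642 m/day.
Cross-sectional area A = 207 × 19.7 = 4078 m².
Hydraulic gradient i = Δh / L = 2.33 / 201 = 0.01159.
Darcy's law: Q = K · A · i = 5.642 × 4078 × 0.01159 = 266.7 m³/day.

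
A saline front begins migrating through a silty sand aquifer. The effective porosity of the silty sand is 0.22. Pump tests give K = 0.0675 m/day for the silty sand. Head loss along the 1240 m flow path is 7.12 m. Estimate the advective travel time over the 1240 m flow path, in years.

1930

Hydraulic gradient i = Δh / L = 7.12 / 1240 = 0.005742.
Darcy flux q = K · i = 0.06750 × 0.005742 = 0.0003876 m/day.
Seepage velocity v = q / n_e = 0.0003876 / 0.22 = 0.001762 m/day.
Travel time t = L / v = 1240 / 0.001762 = 7.039e+05 days = 1927 years.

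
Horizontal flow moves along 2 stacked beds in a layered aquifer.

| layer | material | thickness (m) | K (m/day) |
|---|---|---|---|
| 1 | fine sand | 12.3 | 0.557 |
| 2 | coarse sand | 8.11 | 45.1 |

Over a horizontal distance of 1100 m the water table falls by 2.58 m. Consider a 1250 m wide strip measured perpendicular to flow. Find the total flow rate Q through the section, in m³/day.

1090

Flow is parallel to layering, so each bed carries its own Darcy discharge and the transmissivities add.
Σ(K_i·b_i) = 0.557×12.3 + 45.1×8.11 = 372.6 m²/day.
Hydraulic gradient i = Δh / L = 2.58 / 1100 = 0.002345.
Q = Σ(K_i·b_i) · W · i = 372.6 × 1250 × 0.002345 = 1092 m³/day.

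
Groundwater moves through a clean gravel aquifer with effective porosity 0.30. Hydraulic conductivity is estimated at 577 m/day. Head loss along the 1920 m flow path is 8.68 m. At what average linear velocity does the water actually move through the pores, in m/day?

Hydraulic gradient i = Δh / L = 8.68 / 1920 = 0.004521.
Darcy flux q = K · i = 577.0 × 0.004521 = 2.609 m/day.
Seepage velocity v = q / n_e = 2.609 / 0.30 = 8.695 m/day.

8.70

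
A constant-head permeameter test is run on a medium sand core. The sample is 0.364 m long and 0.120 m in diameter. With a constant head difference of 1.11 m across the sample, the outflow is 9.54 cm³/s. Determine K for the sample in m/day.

Cross-sectional area A = π·(d/2)² = π × (0.120/2)² = 0.01131 m².
Convert discharge: 9.54 cm³/s = 9.540e-06 m³/s.
Darcy's law rearranged: K = Q·L / (A·Δh) = 9.540e-06 × 0.364 / (0.01131 × 1.11) = 0.0002766 m/s = 23.90 m/day.

23.9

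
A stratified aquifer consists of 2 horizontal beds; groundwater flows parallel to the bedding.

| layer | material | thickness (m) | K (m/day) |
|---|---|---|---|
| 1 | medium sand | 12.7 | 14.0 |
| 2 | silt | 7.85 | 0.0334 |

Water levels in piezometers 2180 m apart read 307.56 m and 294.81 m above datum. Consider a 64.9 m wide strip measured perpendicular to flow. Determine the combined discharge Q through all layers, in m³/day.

67.6

Flow is parallel to layering, so each bed carries its own Darcy discharge and the transmissivities add.
Σ(K_i·b_i) = 14.0×12.7 + 0.0334×7.85 = 178.1 m²/day.
Hydraulic gradient i = (307.56 − 294.81) / 2180 = 12.75 / 2180 = 0.005849.
Q = Σ(K_i·b_i) · W · i = 178.1 × 64.9 × 0.005849 = 67.59 m³/day.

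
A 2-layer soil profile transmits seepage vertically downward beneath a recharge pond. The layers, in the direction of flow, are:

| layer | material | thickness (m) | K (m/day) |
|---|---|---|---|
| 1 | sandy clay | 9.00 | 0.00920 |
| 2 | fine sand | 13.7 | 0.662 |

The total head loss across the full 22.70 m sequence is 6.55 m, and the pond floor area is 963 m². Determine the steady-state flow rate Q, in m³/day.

Flow is perpendicular to layering, so the layers act in series and the equivalent K is the thickness-weighted harmonic mean.
Total thickness L = 9.00 + 13.7 = 22.70 m.
Σ(b_i/K_i) = 9.00/0.00920 + 13.7/0.662 = 999.0 d.
K_eq = L / Σ(b_i/K_i) = 22.70 / 999.0 = 0.02272 m/day.
Q = K_eq · A · (Δh/L) = 0.02272 × 963 × (6.55/22.70) = 6.314 m³/day.

6.31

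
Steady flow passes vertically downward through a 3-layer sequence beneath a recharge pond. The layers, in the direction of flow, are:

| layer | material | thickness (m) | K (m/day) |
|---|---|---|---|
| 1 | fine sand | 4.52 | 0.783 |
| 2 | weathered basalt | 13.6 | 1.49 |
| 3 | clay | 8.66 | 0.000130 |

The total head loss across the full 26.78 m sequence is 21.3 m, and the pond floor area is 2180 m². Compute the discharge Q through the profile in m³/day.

Flow is perpendicular to layering, so the layers act in series and the equivalent K is the thickness-weighted harmonic mean.
Total thickness L = 4.52 + 13.6 + 8.66 = 26.78 m.
Σ(b_i/K_i) = 4.52/0.783 + 13.6/1.49 + 8.66/0.000130 = 66630 d.
K_eq = L / Σ(b_i/K_i) = 26.78 / 66630 = 0.0004019 m/day.
Q = K_eq · A · (Δh/L) = 0.0004019 × 2180 × (21.3/26.78) = 0.6969 m³/day.

0.697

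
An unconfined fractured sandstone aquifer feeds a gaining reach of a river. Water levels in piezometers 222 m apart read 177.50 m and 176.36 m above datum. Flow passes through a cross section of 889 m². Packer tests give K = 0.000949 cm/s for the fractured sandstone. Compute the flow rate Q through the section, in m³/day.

3.74

Convert K: 0.000949 cm/s × 864 = 0.8199 m/day.
Hydraulic gradient i = (177.50 − 176.36) / 222 = 1.14 / 222 = 0.005135.
Darcy's law: Q = K · A · i = 0.8199 × 889.0 × 0.005135 = 3.743 m³/day.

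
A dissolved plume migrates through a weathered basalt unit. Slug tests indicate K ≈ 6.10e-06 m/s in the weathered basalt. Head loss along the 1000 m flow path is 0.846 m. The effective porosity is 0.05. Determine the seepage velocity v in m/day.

0.00892

Convert K: 6.10e-06 m/s × 86400 = 0.5270 m/day.
Hydraulic gradient i = Δh / L = 0.846 / 1000 = 0.0008460.
Darcy flux q = K · i = 0.5270 × 0.0008460 = 0.0004459 m/day.
Seepage velocity v = q / n_e = 0.0004459 / 0.05 = 0.008918 m/day.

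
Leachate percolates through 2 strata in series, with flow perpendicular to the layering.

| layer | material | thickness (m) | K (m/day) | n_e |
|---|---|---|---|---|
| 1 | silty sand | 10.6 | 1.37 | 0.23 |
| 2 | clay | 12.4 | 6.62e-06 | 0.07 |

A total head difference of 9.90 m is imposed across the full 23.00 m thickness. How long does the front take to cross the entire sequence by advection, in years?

With flow normal to the layers, continuity requires the same specific discharge q through every layer.
Σ(b_i/K_i) = 10.6/1.37 + 12.4/6.62e-06 = 1.873e+06 d.
q = Δh / Σ(b_i/K_i) = 9.90 / 1.873e+06 = 5.285e-06 m/day.
In each layer the seepage velocity is v_i = q/n_i, so the layer transit time is t_i = b_i·n_i / q:
  layer 1 (silty sand): t_1 = 10.6 × 0.23 / 5.285e-06 = 4.613e+05 d
  layer 2 (clay): t_2 = 12.4 × 0.07 / 5.285e-06 = 1.642e+05 d
Total t = Σ t_i = 6.255e+05 days = 1713 years.

1710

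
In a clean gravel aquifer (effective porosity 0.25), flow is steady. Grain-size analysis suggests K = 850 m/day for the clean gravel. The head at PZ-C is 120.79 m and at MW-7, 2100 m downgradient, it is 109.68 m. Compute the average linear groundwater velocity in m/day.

18.0

Hydraulic gradient i = (120.79 − 109.68) / 2100 = 11.11 / 2100 = 0.005290.
Darcy flux q = K · i = 850.0 × 0.005290 = 4.497 m/day.
Seepage velocity v = q / n_e = 4.497 / 0.25 = 17.99 m/day.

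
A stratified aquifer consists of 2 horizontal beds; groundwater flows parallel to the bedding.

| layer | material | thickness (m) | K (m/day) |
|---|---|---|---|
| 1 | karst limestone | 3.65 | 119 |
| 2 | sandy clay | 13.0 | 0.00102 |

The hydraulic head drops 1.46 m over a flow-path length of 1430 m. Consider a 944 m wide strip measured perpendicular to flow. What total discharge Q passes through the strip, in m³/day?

419

Flow is parallel to layering, so each bed carries its own Darcy discharge and the transmissivities add.
Σ(K_i·b_i) = 119×3.65 + 0.00102×13.0 = 434.4 m²/day.
Hydraulic gradient i = Δh / L = 1.46 / 1430 = 0.001021.
Q = Σ(K_i·b_i) · W · i = 434.4 × 944 × 0.001021 = 418.6 m³/day.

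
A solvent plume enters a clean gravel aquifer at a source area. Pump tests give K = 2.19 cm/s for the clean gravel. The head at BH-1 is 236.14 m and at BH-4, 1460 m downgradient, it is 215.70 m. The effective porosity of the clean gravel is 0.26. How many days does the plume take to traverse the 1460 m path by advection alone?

Convert K: 2.19 cm/s × 864 = 1892 m/day.
Hydraulic gradient i = (236.14 − 215.70) / 1460 = 20.44 / 1460 = 0.01400.
Darcy flux q = K · i = 1892 × 0.01400 = 26.49 m/day.
Seepage velocity v = q / n_e = 26.49 / 0.26 = 101.9 m/day.
Travel time t = L / v = 1460 / 101.9 = 14.33 days.

14.3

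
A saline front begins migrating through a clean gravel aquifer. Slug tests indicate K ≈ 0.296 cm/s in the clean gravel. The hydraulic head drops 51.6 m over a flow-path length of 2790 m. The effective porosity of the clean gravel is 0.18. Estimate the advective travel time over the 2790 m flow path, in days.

106

Convert K: 0.296 cm/s × 864 = 255.7 m/day.
Hydraulic gradient i = Δh / L = 51.6 / 2790 = 0.01849.
Darcy flux q = K · i = 255.7 × 0.01849 = 4.730 m/day.
Seepage velocity v = q / n_e = 4.730 / 0.18 = 26.28 m/day.
Travel time t = L / v = 2790 / 26.28 = 106.2 days.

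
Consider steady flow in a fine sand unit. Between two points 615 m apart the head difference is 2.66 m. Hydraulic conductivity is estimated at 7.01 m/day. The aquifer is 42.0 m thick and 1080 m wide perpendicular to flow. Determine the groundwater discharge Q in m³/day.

Cross-sectional area A = 1080 × 42.0 = 45360 m².
Hydraulic gradient i = Δh / L = 2.66 / 615 = 0.004325.
Darcy's law: Q = K · A · i = 7.010 × 45360 × 0.004325 = 1375 m³/day.

1380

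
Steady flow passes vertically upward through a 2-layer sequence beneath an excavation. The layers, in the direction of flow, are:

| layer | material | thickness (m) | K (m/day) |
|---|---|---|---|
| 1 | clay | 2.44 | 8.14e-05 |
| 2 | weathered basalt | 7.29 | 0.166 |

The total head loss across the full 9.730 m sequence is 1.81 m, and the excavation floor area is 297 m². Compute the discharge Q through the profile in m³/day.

0.0179

Flow is perpendicular to layering, so the layers act in series and the equivalent K is the thickness-weighted harmonic mean.
Total thickness L = 2.44 + 7.29 = 9.730 m.
Σ(b_i/K_i) = 2.44/8.14e-05 + 7.29/0.166 = 30019 d.
K_eq = L / Σ(b_i/K_i) = 9.730 / 30019 = 0.0003241 m/day.
Q = K_eq · A · (Δh/L) = 0.0003241 × 297 × (1.81/9.730) = 0.01791 m³/day.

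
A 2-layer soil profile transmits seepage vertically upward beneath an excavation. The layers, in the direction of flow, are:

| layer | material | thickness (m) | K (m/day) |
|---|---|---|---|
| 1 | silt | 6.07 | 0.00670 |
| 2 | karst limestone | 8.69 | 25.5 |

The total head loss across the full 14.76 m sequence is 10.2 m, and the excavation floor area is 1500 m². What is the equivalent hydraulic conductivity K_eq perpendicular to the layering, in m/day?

0.0163

Flow is perpendicular to layering, so the layers act in series and the equivalent K is the thickness-weighted harmonic mean.
Total thickness L = 6.07 + 8.69 = 14.76 m.
Σ(b_i/K_i) = 6.07/0.00670 + 8.69/25.5 = 906.3 d.
K_eq = L / Σ(b_i/K_i) = 14.76 / 906.3 = 0.01629 m/day.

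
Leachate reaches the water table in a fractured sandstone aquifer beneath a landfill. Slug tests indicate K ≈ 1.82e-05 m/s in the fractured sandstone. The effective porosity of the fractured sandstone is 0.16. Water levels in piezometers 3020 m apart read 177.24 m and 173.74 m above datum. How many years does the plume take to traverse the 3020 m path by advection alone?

726

Convert K: 1.82e-05 m/s × 86400 = 1.572 m/day.
Hydraulic gradient i = (177.24 − 173.74) / 3020 = 3.5 / 3020 = 0.001159.
Darcy flux q = K · i = 1.572 × 0.001159 = 0.001822 m/day.
Seepage velocity v = q / n_e = 0.001822 / 0.16 = 0.01139 m/day.
Travel time t = L / v = 3020 / 0.01139 = 2.651e+05 days = 725.9 years.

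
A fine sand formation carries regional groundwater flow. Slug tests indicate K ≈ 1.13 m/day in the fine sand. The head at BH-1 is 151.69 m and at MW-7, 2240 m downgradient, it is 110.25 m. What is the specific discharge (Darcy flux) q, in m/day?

0.0209

Hydraulic gradient i = (151.69 − 110.25) / 2240 = 41.44 / 2240 = 0.01850.
Specific discharge q = K · i = 1.130 × 0.01850 = 0.02090 m/day.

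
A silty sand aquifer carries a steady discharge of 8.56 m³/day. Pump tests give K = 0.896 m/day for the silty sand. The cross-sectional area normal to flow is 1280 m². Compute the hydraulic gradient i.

From Q = K·A·i, i = Q / (K·A) = 8.56 / (0.8960 × 1280) = 0.007464.

0.00746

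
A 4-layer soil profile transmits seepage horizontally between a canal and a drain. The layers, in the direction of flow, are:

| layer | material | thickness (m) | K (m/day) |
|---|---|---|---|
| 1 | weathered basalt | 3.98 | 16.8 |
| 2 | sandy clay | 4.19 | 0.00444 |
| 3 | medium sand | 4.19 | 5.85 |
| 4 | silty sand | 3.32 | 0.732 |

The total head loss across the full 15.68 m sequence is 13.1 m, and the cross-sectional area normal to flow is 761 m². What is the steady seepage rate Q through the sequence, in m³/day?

Flow is perpendicular to layering, so the layers act in series and the equivalent K is the thickness-weighted harmonic mean.
Total thickness L = 3.98 + 4.19 + 4.19 + 3.32 = 15.68 m.
Σ(b_i/K_i) = 3.98/16.8 + 4.19/0.00444 + 4.19/5.85 + 3.32/0.732 = 949.2 d.
K_eq = L / Σ(b_i/K_i) = 15.68 / 949.2 = 0.01652 m/day.
Q = K_eq · A · (Δh/L) = 0.01652 × 761 × (13.1/15.68) = 10.50 m³/day.

10.5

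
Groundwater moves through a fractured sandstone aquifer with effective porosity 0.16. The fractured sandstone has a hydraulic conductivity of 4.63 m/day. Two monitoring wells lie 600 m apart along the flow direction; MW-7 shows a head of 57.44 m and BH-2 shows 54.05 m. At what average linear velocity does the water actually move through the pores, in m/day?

Hydraulic gradient i = (57.44 − 54.05) / 600 = 3.39 / 600 = 0.005650.
Darcy flux q = K · i = 4.630 × 0.005650 = 0.02616 m/day.
Seepage velocity v = q / n_e = 0.02616 / 0.16 = 0.1635 m/day.

0.163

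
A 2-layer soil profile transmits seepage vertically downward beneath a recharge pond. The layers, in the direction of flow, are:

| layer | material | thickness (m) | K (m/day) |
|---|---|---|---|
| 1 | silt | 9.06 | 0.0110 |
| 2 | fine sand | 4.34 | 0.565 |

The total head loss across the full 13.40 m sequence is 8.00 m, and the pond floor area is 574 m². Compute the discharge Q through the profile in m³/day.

Flow is perpendicular to layering, so the layers act in series and the equivalent K is the thickness-weighted harmonic mean.
Total thickness L = 9.06 + 4.34 = 13.40 m.
Σ(b_i/K_i) = 9.06/0.0110 + 4.34/0.565 = 831.3 d.
K_eq = L / Σ(b_i/K_i) = 13.40 / 831.3 = 0.01612 m/day.
Q = K_eq · A · (Δh/L) = 0.01612 × 574 × (8.00/13.40) = 5.524 m³/day.

5.52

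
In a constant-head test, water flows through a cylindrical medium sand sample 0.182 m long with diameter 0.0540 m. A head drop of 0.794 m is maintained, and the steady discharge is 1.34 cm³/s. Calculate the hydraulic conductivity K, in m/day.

Cross-sectional area A = π·(d/2)² = π × (0.0540/2)² = 0.002290 m².
Convert discharge: 1.34 cm³/s = 1.340e-06 m³/s.
Darcy's law rearranged: K = Q·L / (A·Δh) = 1.340e-06 × 0.182 / (0.002290 × 0.794) = 0.0001341 m/s = 11.59 m/day.

11.6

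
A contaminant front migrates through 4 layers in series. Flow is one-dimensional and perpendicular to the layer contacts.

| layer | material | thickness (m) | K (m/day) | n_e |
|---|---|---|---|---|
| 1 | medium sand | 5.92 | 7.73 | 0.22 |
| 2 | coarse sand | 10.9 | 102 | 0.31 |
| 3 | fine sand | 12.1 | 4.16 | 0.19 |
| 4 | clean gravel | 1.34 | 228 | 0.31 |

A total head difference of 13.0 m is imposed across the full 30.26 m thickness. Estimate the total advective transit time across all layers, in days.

2.15

With flow normal to the layers, continuity requires the same specific discharge q through every layer.
Σ(b_i/K_i) = 5.92/7.73 + 10.9/102 + 12.1/4.16 + 1.34/228 = 3.787 d.
q = Δh / Σ(b_i/K_i) = 13.0 / 3.787 = 3.433 m/day.
In each layer the seepage velocity is v_i = q/n_i, so the layer transit time is t_i = b_i·n_i / q:
  layer 1 (medium sand): t_1 = 5.92 × 0.22 / 3.433 = 0.3794 d
  layer 2 (coarse sand): t_2 = 10.9 × 0.31 / 3.433 = 0.9844 d
  layer 3 (fine sand): t_3 = 12.1 × 0.19 / 3.433 = 0.6698 d
  layer 4 (clean gravel): t_4 = 1.34 × 0.31 / 3.433 = 0.1210 d
Total t = Σ t_i = 2.155 days.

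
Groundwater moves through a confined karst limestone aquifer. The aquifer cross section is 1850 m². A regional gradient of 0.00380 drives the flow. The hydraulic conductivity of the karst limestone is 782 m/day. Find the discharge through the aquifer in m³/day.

5500

Hydraulic gradient i = 0.00380.
Darcy's law: Q = K · A · i = 782.0 × 1850 × 0.003800 = 5497 m³/day.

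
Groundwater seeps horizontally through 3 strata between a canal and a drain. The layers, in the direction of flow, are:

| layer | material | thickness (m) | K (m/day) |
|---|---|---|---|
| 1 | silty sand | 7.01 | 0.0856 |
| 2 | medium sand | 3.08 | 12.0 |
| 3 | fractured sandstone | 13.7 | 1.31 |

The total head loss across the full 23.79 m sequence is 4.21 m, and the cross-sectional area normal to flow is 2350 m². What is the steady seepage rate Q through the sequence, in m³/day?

107

Flow is perpendicular to layering, so the layers act in series and the equivalent K is the thickness-weighted harmonic mean.
Total thickness L = 7.01 + 3.08 + 13.7 = 23.79 m.
Σ(b_i/K_i) = 7.01/0.0856 + 3.08/12.0 + 13.7/1.31 = 92.61 d.
K_eq = L / Σ(b_i/K_i) = 23.79 / 92.61 = 0.2569 m/day.
Q = K_eq · A · (Δh/L) = 0.2569 × 2350 × (4.21/23.79) = 106.8 m³/day.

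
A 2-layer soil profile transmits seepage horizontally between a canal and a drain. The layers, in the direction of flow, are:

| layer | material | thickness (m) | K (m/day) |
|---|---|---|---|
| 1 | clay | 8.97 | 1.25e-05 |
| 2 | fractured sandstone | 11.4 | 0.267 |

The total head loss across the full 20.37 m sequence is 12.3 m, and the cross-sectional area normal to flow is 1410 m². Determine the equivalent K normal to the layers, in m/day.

Flow is perpendicular to layering, so the layers act in series and the equivalent K is the thickness-weighted harmonic mean.
Total thickness L = 8.97 + 11.4 = 20.37 m.
Σ(b_i/K_i) = 8.97/1.25e-05 + 11.4/0.267 = 7.176e+05 d.
K_eq = L / Σ(b_i/K_i) = 20.37 / 7.176e+05 = 2.838e-05 m/day.

2.84e-05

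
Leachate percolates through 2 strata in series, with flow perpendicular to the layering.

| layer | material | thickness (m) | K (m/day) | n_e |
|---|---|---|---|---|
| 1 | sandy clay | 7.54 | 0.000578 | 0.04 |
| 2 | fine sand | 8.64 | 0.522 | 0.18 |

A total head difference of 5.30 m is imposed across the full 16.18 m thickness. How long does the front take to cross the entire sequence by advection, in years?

12.5

With flow normal to the layers, continuity requires the same specific discharge q through every layer.
Σ(b_i/K_i) = 7.54/0.000578 + 8.64/0.522 = 13062 d.
q = Δh / Σ(b_i/K_i) = 5.30 / 13062 = 0.0004058 m/day.
In each layer the seepage velocity is v_i = q/n_i, so the layer transit time is t_i = b_i·n_i / q:
  layer 1 (sandy clay): t_1 = 7.54 × 0.04 / 0.0004058 = 743.3 d
  layer 2 (fine sand): t_2 = 8.64 × 0.18 / 0.0004058 = 3833 d
Total t = Σ t_i = 4576 days = 12.53 years.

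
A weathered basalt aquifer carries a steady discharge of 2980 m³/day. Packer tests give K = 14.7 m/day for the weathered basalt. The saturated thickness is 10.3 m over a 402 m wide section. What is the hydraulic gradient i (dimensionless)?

Cross-sectional area A = 402 × 10.3 = 4141 m².
From Q = K·A·i, i = Q / (K·A) = 2980 / (14.70 × 4141) = 0.04896.

0.0490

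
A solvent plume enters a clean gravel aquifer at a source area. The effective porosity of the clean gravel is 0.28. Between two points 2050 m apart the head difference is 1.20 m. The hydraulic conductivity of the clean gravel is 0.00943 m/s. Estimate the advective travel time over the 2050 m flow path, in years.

Convert K: 0.00943 m/s × 86400 = 814.8 m/day.
Hydraulic gradient i = Δh / L = 1.20 / 2050 = 0.0005854.
Darcy flux q = K · i = 814.8 × 0.0005854 = 0.4769 m/day.
Seepage velocity v = q / n_e = 0.4769 / 0.28 = 1.703 m/day.
Travel time t = L / v = 2050 / 1.703 = 1204 days = 3.295 years.

3.30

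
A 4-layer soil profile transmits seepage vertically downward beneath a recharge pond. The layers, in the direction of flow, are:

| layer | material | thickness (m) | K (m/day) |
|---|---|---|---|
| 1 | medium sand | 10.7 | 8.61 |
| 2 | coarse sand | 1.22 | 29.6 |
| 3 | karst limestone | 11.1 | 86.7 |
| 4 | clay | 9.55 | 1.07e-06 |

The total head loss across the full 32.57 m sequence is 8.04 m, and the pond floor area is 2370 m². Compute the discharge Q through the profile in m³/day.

Flow is perpendicular to layering, so the layers act in series and the equivalent K is the thickness-weighted harmonic mean.
Total thickness L = 10.7 + 1.22 + 11.1 + 9.55 = 32.57 m.
Σ(b_i/K_i) = 10.7/8.61 + 1.22/29.6 + 11.1/86.7 + 9.55/1.07e-06 = 8.925e+06 d.
K_eq = L / Σ(b_i/K_i) = 32.57 / 8.925e+06 = 3.649e-06 m/day.
Q = K_eq · A · (Δh/L) = 3.649e-06 × 2370 × (8.04/32.57) = 0.002135 m³/day.

0.00213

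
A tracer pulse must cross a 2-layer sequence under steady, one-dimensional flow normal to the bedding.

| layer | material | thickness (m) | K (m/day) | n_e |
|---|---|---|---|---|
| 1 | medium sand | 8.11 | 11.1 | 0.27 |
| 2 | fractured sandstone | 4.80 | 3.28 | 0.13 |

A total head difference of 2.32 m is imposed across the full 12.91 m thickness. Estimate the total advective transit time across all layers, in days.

2.66

With flow normal to the layers, continuity requires the same specific discharge q through every layer.
Σ(b_i/K_i) = 8.11/11.1 + 4.80/3.28 = 2.194 d.
q = Δh / Σ(b_i/K_i) = 2.32 / 2.194 = 1.057 m/day.
In each layer the seepage velocity is v_i = q/n_i, so the layer transit time is t_i = b_i·n_i / q:
  layer 1 (medium sand): t_1 = 8.11 × 0.27 / 1.057 = 2.071 d
  layer 2 (fractured sandstone): t_2 = 4.80 × 0.13 / 1.057 = 0.5901 d
Total t = Σ t_i = 2.661 days.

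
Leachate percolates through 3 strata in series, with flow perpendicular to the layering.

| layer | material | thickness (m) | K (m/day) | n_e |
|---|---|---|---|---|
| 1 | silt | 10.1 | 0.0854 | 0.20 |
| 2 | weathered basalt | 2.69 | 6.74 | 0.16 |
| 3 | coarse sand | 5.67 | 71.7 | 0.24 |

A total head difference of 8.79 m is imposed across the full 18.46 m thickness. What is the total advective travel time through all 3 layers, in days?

51.5

With flow normal to the layers, continuity requires the same specific discharge q through every layer.
Σ(b_i/K_i) = 10.1/0.0854 + 2.69/6.74 + 5.67/71.7 = 118.7 d.
q = Δh / Σ(b_i/K_i) = 8.79 / 118.7 = 0.07402 m/day.
In each layer the seepage velocity is v_i = q/n_i, so the layer transit time is t_i = b_i·n_i / q:
  layer 1 (silt): t_1 = 10.1 × 0.20 / 0.07402 = 27.29 d
  layer 2 (weathered basalt): t_2 = 2.69 × 0.16 / 0.07402 = 5.814 d
  layer 3 (coarse sand): t_3 = 5.67 × 0.24 / 0.07402 = 18.38 d
Total t = Σ t_i = 51.49 days.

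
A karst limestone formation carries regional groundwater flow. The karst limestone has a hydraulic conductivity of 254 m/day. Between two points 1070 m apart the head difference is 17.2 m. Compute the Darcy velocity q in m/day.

Hydraulic gradient i = Δh / L = 17.2 / 1070 = 0.01607.
Specific discharge q = K · i = 254.0 × 0.01607 = 4.083 m/day.

4.08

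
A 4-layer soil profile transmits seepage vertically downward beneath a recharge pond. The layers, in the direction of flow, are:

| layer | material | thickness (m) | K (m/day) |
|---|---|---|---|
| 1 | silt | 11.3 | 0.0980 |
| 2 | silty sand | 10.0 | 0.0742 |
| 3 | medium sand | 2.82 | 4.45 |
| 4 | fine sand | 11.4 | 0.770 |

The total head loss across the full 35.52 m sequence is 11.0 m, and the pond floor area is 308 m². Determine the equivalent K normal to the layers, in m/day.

Flow is perpendicular to layering, so the layers act in series and the equivalent K is the thickness-weighted harmonic mean.
Total thickness L = 11.3 + 10.0 + 2.82 + 11.4 = 35.52 m.
Σ(b_i/K_i) = 11.3/0.0980 + 10.0/0.0742 + 2.82/4.45 + 11.4/0.770 = 265.5 d.
K_eq = L / Σ(b_i/K_i) = 35.52 / 265.5 = 0.1338 m/day.

0.134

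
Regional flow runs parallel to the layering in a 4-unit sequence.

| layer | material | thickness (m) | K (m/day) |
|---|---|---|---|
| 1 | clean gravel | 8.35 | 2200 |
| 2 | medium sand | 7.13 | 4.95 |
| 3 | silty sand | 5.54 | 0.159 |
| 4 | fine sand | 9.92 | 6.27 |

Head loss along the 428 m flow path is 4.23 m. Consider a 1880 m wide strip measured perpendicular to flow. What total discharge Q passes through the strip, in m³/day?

343000

Flow is parallel to layering, so each bed carries its own Darcy discharge and the transmissivities add.
Σ(K_i·b_i) = 2200×8.35 + 4.95×7.13 + 0.159×5.54 + 6.27×9.92 = 18468 m²/day.
Hydraulic gradient i = Δh / L = 4.23 / 428 = 0.009883.
Q = Σ(K_i·b_i) · W · i = 18468 × 1880 × 0.009883 = 3.431e+05 m³/day.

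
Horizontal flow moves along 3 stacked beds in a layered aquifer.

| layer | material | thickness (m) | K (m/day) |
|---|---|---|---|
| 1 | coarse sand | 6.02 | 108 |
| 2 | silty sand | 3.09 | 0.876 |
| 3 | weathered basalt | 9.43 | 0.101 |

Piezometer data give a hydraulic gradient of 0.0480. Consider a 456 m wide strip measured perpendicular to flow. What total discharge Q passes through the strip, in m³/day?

14300

Flow is parallel to layering, so each bed carries its own Darcy discharge and the transmissivities add.
Σ(K_i·b_i) = 108×6.02 + 0.876×3.09 + 0.101×9.43 = 653.8 m²/day.
Hydraulic gradient i = 0.0480.
Q = Σ(K_i·b_i) · W · i = 653.8 × 456 × 0.04800 = 14311 m³/day.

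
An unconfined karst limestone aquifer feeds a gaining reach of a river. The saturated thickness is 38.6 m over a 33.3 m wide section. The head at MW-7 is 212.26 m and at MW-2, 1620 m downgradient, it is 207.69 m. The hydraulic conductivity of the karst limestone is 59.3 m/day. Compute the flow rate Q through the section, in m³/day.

Cross-sectional area A = 33.3 × 38.6 = 1285 m².
Hydraulic gradient i = (212.26 − 207.69) / 1620 = 4.57 / 1620 = 0.002821.
Darcy's law: Q = K · A · i = 59.30 × 1285 × 0.002821 = 215.0 m³/day.

215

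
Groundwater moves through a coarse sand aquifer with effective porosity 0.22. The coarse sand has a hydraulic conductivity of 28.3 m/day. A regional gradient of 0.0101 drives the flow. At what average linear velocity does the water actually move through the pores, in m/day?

Hydraulic gradient i = 0.0101.
Darcy flux q = K · i = 28.30 × 0.01010 = 0.2858 m/day.
Seepage velocity v = q / n_e = 0.2858 / 0.22 = 1.299 m/day.

1.30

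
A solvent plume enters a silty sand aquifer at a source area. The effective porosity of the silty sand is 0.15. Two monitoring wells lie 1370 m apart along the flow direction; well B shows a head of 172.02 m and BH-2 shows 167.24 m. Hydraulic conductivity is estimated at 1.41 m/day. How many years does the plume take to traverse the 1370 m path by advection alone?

Hydraulic gradient i = (172.02 − 167.24) / 1370 = 4.78 / 1370 = 0.003489.
Darcy flux q = K · i = 1.410 × 0.003489 = 0.004920 m/day.
Seepage velocity v = q / n_e = 0.004920 / 0.15 = 0.03280 m/day.
Travel time t = L / v = 1370 / 0.03280 = 41772 days = 114.4 years.

114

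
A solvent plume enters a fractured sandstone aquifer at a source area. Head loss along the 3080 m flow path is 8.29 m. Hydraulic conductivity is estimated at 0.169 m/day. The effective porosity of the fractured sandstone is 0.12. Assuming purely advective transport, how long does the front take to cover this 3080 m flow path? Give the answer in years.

2220

Hydraulic gradient i = Δh / L = 8.29 / 3080 = 0.002692.
Darcy flux q = K · i = 0.1690 × 0.002692 = 0.0004549 m/day.
Seepage velocity v = q / n_e = 0.0004549 / 0.12 = 0.003791 m/day.
Travel time t = L / v = 3080 / 0.003791 = 8.125e+05 days = 2225 years.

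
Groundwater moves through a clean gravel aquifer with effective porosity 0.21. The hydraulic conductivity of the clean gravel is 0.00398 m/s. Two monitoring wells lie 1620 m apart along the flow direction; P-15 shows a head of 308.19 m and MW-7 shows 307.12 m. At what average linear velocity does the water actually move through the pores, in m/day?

Convert K: 0.00398 m/s × 86400 = 343.9 m/day.
Hydraulic gradient i = (308.19 − 307.12) / 1620 = 1.07 / 1620 = 0.0006605.
Darcy flux q = K · i = 343.9 × 0.0006605 = 0.2271 m/day.
Seepage velocity v = q / n_e = 0.2271 / 0.21 = 1.082 m/day.

1.08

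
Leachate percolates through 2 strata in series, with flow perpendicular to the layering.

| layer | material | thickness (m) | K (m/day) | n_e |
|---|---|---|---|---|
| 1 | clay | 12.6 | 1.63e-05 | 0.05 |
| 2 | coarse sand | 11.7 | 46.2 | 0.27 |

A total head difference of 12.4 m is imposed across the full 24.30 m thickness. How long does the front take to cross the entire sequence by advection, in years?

647

With flow normal to the layers, continuity requires the same specific discharge q through every layer.
Σ(b_i/K_i) = 12.6/1.63e-05 + 11.7/46.2 = 7.730e+05 d.
q = Δh / Σ(b_i/K_i) = 12.4 / 7.730e+05 = 1.604e-05 m/day.
In each layer the seepage velocity is v_i = q/n_i, so the layer transit time is t_i = b_i·n_i / q:
  layer 1 (clay): t_1 = 12.6 × 0.05 / 1.604e-05 = 39274 d
  layer 2 (coarse sand): t_2 = 11.7 × 0.27 / 1.604e-05 = 1.969e+05 d
Total t = Σ t_i = 2.362e+05 days = 646.7 years.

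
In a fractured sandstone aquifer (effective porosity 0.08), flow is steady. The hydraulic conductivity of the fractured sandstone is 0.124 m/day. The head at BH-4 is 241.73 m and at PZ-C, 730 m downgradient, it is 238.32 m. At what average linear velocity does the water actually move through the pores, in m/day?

0.00724

Hydraulic gradient i = (241.73 − 238.32) / 730 = 3.41 / 730 = 0.004671.
Darcy flux q = K · i = 0.1240 × 0.004671 = 0.0005792 m/day.
Seepage velocity v = q / n_e = 0.0005792 / 0.08 = 0.007240 m/day.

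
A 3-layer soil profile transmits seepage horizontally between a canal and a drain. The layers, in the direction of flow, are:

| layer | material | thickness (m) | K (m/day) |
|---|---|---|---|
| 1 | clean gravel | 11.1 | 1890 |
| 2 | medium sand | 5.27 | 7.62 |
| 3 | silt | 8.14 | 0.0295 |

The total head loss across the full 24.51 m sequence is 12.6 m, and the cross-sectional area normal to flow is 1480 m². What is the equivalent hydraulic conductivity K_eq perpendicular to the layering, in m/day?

Flow is perpendicular to layering, so the layers act in series and the equivalent K is the thickness-weighted harmonic mean.
Total thickness L = 11.1 + 5.27 + 8.14 = 24.51 m.
Σ(b_i/K_i) = 11.1/1890 + 5.27/7.62 + 8.14/0.0295 = 276.6 d.
K_eq = L / Σ(b_i/K_i) = 24.51 / 276.6 = 0.08860 m/day.

0.0886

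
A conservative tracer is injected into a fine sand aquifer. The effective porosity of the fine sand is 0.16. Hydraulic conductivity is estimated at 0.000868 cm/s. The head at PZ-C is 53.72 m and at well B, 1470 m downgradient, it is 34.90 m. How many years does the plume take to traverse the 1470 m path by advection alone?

67.1

Convert K: 0.000868 cm/s × 864 = 0.7500 m/day.
Hydraulic gradient i = (53.72 − 34.90) / 1470 = 18.82 / 1470 = 0.01280.
Darcy flux q = K · i = 0.7500 × 0.01280 = 0.009601 m/day.
Seepage velocity v = q / n_e = 0.009601 / 0.16 = 0.06001 m/day.
Travel time t = L / v = 1470 / 0.06001 = 24496 days = 67.07 years.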